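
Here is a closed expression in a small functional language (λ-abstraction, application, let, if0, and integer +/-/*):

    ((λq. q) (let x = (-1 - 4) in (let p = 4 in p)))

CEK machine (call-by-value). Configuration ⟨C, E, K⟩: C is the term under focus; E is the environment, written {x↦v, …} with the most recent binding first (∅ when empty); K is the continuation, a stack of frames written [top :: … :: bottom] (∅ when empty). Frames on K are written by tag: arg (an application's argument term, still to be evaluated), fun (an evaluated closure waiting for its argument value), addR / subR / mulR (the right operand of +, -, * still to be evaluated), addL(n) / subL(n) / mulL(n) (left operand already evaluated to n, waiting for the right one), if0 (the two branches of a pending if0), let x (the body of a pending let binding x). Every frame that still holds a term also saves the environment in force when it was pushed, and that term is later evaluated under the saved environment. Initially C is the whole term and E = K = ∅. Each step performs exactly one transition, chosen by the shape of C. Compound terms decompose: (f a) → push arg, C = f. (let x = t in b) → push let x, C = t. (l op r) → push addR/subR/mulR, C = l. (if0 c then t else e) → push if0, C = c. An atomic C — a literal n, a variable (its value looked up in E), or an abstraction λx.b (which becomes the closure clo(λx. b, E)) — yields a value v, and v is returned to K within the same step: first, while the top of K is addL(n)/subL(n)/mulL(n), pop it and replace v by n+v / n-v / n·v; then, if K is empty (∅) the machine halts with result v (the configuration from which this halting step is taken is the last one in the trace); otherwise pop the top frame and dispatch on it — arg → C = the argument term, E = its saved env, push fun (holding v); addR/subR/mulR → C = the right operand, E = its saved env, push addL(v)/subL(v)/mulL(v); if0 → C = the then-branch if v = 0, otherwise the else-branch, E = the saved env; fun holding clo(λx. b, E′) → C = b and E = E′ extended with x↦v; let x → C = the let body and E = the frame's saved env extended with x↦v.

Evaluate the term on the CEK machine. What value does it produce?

Answer: 4

Machine steps:
step 0: [C=((λq. q) (let x = (-1 - 4) in (let p = 4 in p))) | E=∅ | K=∅]
step 1: [C=(λq. q) | E=∅ | K=[arg]]
step 2: [C=(let x = (-1 - 4) in (let p = 4 in p)) | E=∅ | K=[fun]]
step 3: [C=(-1 - 4) | E=∅ | K=[let x :: fun]]
step 4: [C=-1 | E=∅ | K=[subR :: let x :: fun]]
step 5: [C=4 | E=∅ | K=[subL(-1) :: let x :: fun]]
step 6: [C=(let p = 4 in p) | E={x↦-5} | K=[fun]]
step 7: [C=4 | E={x↦-5} | K=[let p :: fun]]
step 8: [C=p | E={p↦4, x↦-5} | K=[fun]]
step 9: [C=q | E={q↦4} | K=∅]
→ final value 4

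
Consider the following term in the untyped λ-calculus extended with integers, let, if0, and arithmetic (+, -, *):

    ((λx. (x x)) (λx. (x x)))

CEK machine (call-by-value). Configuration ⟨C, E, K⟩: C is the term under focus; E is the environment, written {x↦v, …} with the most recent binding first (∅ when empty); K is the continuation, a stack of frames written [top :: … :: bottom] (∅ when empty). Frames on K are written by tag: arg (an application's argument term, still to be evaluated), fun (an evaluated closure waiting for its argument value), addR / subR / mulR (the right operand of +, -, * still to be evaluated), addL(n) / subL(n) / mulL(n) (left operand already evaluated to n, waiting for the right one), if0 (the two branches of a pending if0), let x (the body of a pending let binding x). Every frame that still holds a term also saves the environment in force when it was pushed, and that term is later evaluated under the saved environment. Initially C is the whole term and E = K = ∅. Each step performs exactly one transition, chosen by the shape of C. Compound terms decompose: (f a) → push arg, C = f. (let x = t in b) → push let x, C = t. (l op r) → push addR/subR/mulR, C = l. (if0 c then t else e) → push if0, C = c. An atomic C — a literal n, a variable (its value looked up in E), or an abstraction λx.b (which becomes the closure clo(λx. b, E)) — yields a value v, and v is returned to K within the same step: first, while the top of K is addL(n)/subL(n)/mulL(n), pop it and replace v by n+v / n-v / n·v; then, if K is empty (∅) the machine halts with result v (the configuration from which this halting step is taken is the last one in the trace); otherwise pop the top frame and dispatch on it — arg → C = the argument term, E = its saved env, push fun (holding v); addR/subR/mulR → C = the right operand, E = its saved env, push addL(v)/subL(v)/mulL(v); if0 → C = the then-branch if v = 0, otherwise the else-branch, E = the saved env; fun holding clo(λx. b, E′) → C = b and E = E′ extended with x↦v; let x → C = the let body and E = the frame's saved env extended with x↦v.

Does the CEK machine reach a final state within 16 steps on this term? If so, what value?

Answer: DIVERGES (no final state within 16 steps)

Execution trace:
0. [C=((λx. (x x)) (λx. (x x))) | E=∅ | K=∅]
1. [C=(λx. (x x)) | E=∅ | K=[arg]]
2. [C=(λx. (x x)) | E=∅ | K=[fun]]
3. [C=(x x) | E={x↦clo(λx. (x x), ∅)} | K=∅]
4. [C=x | E={x↦clo(λx. (x x), ∅)} | K=[arg]]
5. [C=x | E={x↦clo(λx. (x x), ∅)} | K=[fun]]
… configuration repeats with period 3 (steps 3–5 recur indefinitely) …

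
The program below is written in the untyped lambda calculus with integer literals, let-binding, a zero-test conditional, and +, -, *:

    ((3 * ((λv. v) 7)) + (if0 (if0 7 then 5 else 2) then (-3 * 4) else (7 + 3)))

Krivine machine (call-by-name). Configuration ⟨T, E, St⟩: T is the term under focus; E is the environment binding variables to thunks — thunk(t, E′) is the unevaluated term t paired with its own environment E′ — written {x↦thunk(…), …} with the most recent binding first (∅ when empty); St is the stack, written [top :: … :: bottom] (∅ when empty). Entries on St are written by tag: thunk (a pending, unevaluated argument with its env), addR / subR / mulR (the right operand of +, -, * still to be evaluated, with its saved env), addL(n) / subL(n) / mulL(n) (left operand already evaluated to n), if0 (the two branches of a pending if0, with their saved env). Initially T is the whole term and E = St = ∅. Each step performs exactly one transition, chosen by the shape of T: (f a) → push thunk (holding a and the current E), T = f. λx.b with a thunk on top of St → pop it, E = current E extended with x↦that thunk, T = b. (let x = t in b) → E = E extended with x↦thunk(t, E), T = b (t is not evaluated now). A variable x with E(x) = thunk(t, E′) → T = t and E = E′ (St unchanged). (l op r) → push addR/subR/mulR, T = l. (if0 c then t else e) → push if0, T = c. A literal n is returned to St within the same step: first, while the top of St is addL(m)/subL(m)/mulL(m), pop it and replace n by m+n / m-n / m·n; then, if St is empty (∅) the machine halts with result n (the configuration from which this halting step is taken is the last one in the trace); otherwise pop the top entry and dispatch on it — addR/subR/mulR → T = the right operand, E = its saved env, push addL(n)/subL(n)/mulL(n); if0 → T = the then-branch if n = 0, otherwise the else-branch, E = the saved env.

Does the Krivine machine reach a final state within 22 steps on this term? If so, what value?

Answer: 31

Machine steps:
t=0: ⟨T=((3 * ((λv. v) 7)) + (if0 (if0 7 then 5 else 2) then (-3 * 4) else (7 + 3))); E=∅; St=∅⟩
t=1: ⟨T=(3 * ((λv. v) 7)); E=∅; St=[addR]⟩
t=2: ⟨T=3; E=∅; St=[mulR :: addR]⟩
t=3: ⟨T=((λv. v) 7); E=∅; St=[mulL(3) :: addR]⟩
t=4: ⟨T=(λv. v); E=∅; St=[thunk :: mulL(3) :: addR]⟩
t=5: ⟨T=v; E={v↦thunk(7, ∅)}; St=[mulL(3) :: addR]⟩
t=6: ⟨T=7; E=∅; St=[mulL(3) :: addR]⟩
t=7: ⟨T=(if0 (if0 7 then 5 else 2) then (-3 * 4) else (7 + 3)); E=∅; St=[addL(21)]⟩
t=8: ⟨T=(if0 7 then 5 else 2); E=∅; St=[if0 :: addL(21)]⟩
t=9: ⟨T=7; E=∅; St=[if0 :: if0 :: addL(21)]⟩
t=10: ⟨T=2; E=∅; St=[if0 :: addL(21)]⟩
t=11: ⟨T=(7 + 3); E=∅; St=[addL(21)]⟩
t=12: ⟨T=7; E=∅; St=[addR :: addL(21)]⟩
t=13: ⟨T=3; E=∅; St=[addL(7) :: addL(21)]⟩
→ final value 31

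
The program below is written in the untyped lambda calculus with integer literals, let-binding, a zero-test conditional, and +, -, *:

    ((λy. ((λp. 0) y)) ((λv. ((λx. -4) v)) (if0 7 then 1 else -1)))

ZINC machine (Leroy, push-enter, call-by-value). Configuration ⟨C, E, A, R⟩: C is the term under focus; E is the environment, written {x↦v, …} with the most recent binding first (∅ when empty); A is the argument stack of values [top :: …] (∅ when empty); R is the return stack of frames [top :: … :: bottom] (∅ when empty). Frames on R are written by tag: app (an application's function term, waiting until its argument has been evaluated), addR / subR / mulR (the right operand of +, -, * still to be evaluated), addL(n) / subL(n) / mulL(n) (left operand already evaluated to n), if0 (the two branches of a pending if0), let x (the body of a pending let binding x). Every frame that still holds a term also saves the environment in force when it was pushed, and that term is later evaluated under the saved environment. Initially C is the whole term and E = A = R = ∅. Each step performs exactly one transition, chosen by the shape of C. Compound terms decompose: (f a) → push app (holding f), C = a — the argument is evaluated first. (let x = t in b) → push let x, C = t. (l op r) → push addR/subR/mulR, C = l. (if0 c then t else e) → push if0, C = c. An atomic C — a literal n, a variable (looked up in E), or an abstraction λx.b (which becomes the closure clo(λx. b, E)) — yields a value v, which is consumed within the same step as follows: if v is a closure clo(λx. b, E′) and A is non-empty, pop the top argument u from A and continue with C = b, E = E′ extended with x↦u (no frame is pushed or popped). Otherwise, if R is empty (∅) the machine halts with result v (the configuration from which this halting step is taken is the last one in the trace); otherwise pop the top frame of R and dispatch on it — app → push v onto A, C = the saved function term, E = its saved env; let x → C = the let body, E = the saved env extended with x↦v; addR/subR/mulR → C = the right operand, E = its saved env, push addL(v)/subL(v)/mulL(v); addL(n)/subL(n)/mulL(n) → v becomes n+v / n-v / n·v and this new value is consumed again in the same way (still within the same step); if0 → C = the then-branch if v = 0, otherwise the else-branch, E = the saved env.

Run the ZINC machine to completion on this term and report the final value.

Answer: 0

Derivation:
[0] [C=((λy. ((λp. 0) y)) ((λv. ((λx. -4) v)) (if0 7 then 1 else -1))) | E=∅ | A=∅ | R=∅]
[1] [C=((λv. ((λx. -4) v)) (if0 7 then 1 else -1)) | E=∅ | A=∅ | R=[app]]
[2] [C=(if0 7 then 1 else -1) | E=∅ | A=∅ | R=[app :: app]]
[3] [C=7 | E=∅ | A=∅ | R=[if0 :: app :: app]]
[4] [C=-1 | E=∅ | A=∅ | R=[app :: app]]
[5] [C=(λv. ((λx. -4) v)) | E=∅ | A=[-1] | R=[app]]
[6] [C=((λx. -4) v) | E={v↦-1} | A=∅ | R=[app]]
[7] [C=v | E={v↦-1} | A=∅ | R=[app :: app]]
[8] [C=(λx. -4) | E={v↦-1} | A=[-1] | R=[app]]
[9] [C=-4 | E={x↦-1, v↦-1} | A=∅ | R=[app]]
[10] [C=(λy. ((λp. 0) y)) | E=∅ | A=[-4] | R=∅]
[11] [C=((λp. 0) y) | E={y↦-4} | A=∅ | R=∅]
[12] [C=y | E={y↦-4} | A=∅ | R=[app]]
[13] [C=(λp. 0) | E={y↦-4} | A=[-4] | R=∅]
[14] [C=0 | E={p↦-4, y↦-4} | A=∅ | R=∅]
→ final value 0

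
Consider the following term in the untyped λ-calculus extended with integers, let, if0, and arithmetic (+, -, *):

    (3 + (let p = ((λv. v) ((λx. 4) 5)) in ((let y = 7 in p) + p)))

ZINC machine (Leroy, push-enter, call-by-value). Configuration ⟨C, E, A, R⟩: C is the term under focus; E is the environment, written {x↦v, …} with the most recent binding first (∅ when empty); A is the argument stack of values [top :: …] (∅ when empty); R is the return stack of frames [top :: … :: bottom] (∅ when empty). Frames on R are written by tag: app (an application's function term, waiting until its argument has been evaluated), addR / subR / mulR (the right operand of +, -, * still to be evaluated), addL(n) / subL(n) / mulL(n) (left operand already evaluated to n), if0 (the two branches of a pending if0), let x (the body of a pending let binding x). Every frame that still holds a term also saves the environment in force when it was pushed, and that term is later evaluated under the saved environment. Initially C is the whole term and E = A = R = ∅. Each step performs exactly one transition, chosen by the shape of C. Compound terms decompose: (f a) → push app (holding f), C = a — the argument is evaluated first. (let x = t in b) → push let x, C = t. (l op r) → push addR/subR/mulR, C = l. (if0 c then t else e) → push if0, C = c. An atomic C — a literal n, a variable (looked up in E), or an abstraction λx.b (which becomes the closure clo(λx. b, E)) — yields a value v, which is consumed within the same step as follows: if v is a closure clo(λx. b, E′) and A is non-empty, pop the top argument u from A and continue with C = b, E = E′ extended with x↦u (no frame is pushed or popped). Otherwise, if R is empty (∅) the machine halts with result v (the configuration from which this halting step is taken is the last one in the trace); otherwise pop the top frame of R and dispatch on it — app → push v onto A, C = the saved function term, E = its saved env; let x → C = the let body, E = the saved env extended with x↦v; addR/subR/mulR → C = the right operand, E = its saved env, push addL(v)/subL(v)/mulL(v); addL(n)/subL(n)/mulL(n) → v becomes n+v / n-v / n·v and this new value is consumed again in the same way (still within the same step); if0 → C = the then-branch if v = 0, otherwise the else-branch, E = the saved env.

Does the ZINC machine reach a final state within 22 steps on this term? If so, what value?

0. [C=(3 + (let p = ((λv. v) ((λx. 4) 5)) in ((let y = 7 in p) + p))) | E=∅ | A=∅ | R=∅]
1. [C=3 | E=∅ | A=∅ | R=[addR]]
2. [C=(let p = ((λv. v) ((λx. 4) 5)) in ((let y = 7 in p) + p)) | E=∅ | A=∅ | R=[addL(3)]]
3. [C=((λv. v) ((λx. 4) 5)) | E=∅ | A=∅ | R=[let p :: addL(3)]]
4. [C=((λx. 4) 5) | E=∅ | A=∅ | R=[app :: let p :: addL(3)]]
5. [C=5 | E=∅ | A=∅ | R=[app :: app :: let p :: addL(3)]]
6. [C=(λx. 4) | E=∅ | A=[5] | R=[app :: let p :: addL(3)]]
7. [C=4 | E={x↦5} | A=∅ | R=[app :: let p :: addL(3)]]
8. [C=(λv. v) | E=∅ | A=[4] | R=[let p :: addL(3)]]
9. [C=v | E={v↦4} | A=∅ | R=[let p :: addL(3)]]
10. [C=((let y = 7 in p) + p) | E={p↦4} | A=∅ | R=[addL(3)]]
11. [C=(let y = 7 in p) | E={p↦4} | A=∅ | R=[addR :: addL(3)]]
12. [C=7 | E={p↦4} | A=∅ | R=[let y :: addR :: addL(3)]]
13. [C=p | E={y↦7, p↦4} | A=∅ | R=[addR :: addL(3)]]
14. [C=p | E={p↦4} | A=∅ | R=[addL(4) :: addL(3)]]
→ final value 11

Answer: 11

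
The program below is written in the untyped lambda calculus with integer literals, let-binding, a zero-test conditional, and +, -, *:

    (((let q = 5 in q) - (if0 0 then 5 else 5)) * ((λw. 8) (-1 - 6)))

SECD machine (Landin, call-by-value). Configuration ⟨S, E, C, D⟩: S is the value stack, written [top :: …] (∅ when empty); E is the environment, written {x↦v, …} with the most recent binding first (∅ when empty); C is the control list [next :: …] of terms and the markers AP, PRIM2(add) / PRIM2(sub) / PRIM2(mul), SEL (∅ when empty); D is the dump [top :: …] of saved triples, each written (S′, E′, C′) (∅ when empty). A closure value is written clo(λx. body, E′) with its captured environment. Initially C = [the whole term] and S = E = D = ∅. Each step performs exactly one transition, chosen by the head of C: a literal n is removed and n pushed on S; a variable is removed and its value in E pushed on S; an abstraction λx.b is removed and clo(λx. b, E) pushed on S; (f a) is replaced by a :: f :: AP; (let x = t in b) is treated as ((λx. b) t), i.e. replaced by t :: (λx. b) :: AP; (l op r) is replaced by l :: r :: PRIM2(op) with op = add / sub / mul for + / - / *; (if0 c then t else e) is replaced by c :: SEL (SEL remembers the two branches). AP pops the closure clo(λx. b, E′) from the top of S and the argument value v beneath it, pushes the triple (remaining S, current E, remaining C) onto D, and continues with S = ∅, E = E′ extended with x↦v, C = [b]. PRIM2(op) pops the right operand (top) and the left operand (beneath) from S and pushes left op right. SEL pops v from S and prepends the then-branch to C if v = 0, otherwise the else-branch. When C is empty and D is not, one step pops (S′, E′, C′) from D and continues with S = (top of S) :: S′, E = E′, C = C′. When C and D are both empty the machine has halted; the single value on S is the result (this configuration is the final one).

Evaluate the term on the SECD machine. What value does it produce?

[0] ⟨S=∅; E=∅; C=[(((let q = 5 in q) - (if0 0 then 5 else 5)) * ((λw. 8) (-1 - 6)))]; D=∅⟩
[1] ⟨S=∅; E=∅; C=[((let q = 5 in q) - (if0 0 then 5 else 5)) :: ((λw. 8) (-1 - 6)) :: PRIM2(mul)]; D=∅⟩
[2] ⟨S=∅; E=∅; C=[(let q = 5 in q) :: (if0 0 then 5 else 5) :: PRIM2(sub) :: ((λw. 8) (-1 - 6)) :: PRIM2(mul)]; D=∅⟩
[3] ⟨S=∅; E=∅; C=[5 :: (λq. q) :: AP :: (if0 0 then 5 else 5) :: PRIM2(sub) :: ((λw. 8) (-1 - 6)) :: PRIM2(mul)]; D=∅⟩
[4] ⟨S=[5]; E=∅; C=[(λq. q) :: AP :: (if0 0 then 5 else 5) :: PRIM2(sub) :: ((λw. 8) (-1 - 6)) :: PRIM2(mul)]; D=∅⟩
[5] ⟨S=[clo(λq. q, ∅) :: 5]; E=∅; C=[AP :: (if0 0 then 5 else 5) :: PRIM2(sub) :: ((λw. 8) (-1 - 6)) :: PRIM2(mul)]; D=∅⟩
[6] ⟨S=∅; E={q↦5}; C=[q]; D=[(∅, ∅, [(if0 0 then 5 else 5) :: PRIM2(sub) :: ((λw. 8) (-1 - 6)) :: PRIM2(mul)])]⟩
[7] ⟨S=[5]; E={q↦5}; C=∅; D=[(∅, ∅, [(if0 0 then 5 else 5) :: PRIM2(sub) :: ((λw. 8) (-1 - 6)) :: PRIM2(mul)])]⟩
[8] ⟨S=[5]; E=∅; C=[(if0 0 then 5 else 5) :: PRIM2(sub) :: ((λw. 8) (-1 - 6)) :: PRIM2(mul)]; D=∅⟩
[9] ⟨S=[5]; E=∅; C=[0 :: SEL :: PRIM2(sub) :: ((λw. 8) (-1 - 6)) :: PRIM2(mul)]; D=∅⟩
[10] ⟨S=[0 :: 5]; E=∅; C=[SEL :: PRIM2(sub) :: ((λw. 8) (-1 - 6)) :: PRIM2(mul)]; D=∅⟩
[11] ⟨S=[5]; E=∅; C=[5 :: PRIM2(sub) :: ((λw. 8) (-1 - 6)) :: PRIM2(mul)]; D=∅⟩
[12] ⟨S=[5 :: 5]; E=∅; C=[PRIM2(sub) :: ((λw. 8) (-1 - 6)) :: PRIM2(mul)]; D=∅⟩
[13] ⟨S=[0]; E=∅; C=[((λw. 8) (-1 - 6)) :: PRIM2(mul)]; D=∅⟩
[14] ⟨S=[0]; E=∅; C=[(-1 - 6) :: (λw. 8) :: AP :: PRIM2(mul)]; D=∅⟩
[15] ⟨S=[0]; E=∅; C=[-1 :: 6 :: PRIM2(sub) :: (λw. 8) :: AP :: PRIM2(mul)]; D=∅⟩
[16] ⟨S=[-1 :: 0]; E=∅; C=[6 :: PRIM2(sub) :: (λw. 8) :: AP :: PRIM2(mul)]; D=∅⟩
[17] ⟨S=[6 :: -1 :: 0]; E=∅; C=[PRIM2(sub) :: (λw. 8) :: AP :: PRIM2(mul)]; D=∅⟩
[18] ⟨S=[-7 :: 0]; E=∅; C=[(λw. 8) :: AP :: PRIM2(mul)]; D=∅⟩
[19] ⟨S=[clo(λw. 8, ∅) :: -7 :: 0]; E=∅; C=[AP :: PRIM2(mul)]; D=∅⟩
[20] ⟨S=∅; E={w↦-7}; C=[8]; D=[([0], ∅, [PRIM2(mul)])]⟩
[21] ⟨S=[8]; E={w↦-7}; C=∅; D=[([0], ∅, [PRIM2(mul)])]⟩
[22] ⟨S=[8 :: 0]; E=∅; C=[PRIM2(mul)]; D=∅⟩
[23] ⟨S=[0]; E=∅; C=∅; D=∅⟩
→ final value 0

Answer: 0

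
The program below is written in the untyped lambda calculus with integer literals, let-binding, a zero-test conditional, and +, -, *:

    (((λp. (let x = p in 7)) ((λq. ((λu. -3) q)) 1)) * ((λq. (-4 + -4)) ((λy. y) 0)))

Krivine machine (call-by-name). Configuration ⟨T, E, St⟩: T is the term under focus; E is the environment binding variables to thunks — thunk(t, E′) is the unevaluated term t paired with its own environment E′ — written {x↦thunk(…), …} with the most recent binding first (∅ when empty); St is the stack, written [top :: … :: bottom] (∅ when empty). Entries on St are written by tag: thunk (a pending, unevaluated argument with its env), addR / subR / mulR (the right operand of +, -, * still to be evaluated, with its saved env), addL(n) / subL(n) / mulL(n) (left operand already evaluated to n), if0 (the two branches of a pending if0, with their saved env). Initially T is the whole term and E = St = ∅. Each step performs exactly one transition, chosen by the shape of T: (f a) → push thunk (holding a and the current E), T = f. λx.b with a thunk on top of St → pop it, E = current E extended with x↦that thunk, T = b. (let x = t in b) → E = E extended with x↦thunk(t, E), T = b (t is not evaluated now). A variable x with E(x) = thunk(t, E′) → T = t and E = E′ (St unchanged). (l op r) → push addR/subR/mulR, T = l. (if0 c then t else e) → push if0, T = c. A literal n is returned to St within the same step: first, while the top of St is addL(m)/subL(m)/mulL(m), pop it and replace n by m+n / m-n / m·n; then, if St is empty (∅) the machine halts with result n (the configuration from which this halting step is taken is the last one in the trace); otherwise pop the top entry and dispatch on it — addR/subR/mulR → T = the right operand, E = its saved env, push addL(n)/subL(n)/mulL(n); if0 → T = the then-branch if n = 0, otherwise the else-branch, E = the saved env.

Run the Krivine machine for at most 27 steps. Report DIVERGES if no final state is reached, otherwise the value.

[0] [T=(((λp. (let x = p in 7)) ((λq. ((λu. -3) q)) 1)) * ((λq. (-4 + -4)) ((λy. y) 0))) | E=∅ | St=∅]
[1] [T=((λp. (let x = p in 7)) ((λq. ((λu. -3) q)) 1)) | E=∅ | St=[mulR]]
[2] [T=(λp. (let x = p in 7)) | E=∅ | St=[thunk :: mulR]]
[3] [T=(let x = p in 7) | E={p↦thunk(((λq. ((λu. -3) q)) 1), ∅)} | St=[mulR]]
[4] [T=7 | E={x↦thunk(p, {p↦thunk(((λq. ((λu. -3) q)) 1), ∅)}), p↦thunk(((λq. ((λu. -3) q)) 1), ∅)} | St=[mulR]]
[5] [T=((λq. (-4 + -4)) ((λy. y) 0)) | E=∅ | St=[mulL(7)]]
[6] [T=(λq. (-4 + -4)) | E=∅ | St=[thunk :: mulL(7)]]
[7] [T=(-4 + -4) | E={q↦thunk(((λy. y) 0), ∅)} | St=[mulL(7)]]
[8] [T=-4 | E={q↦thunk(((λy. y) 0), ∅)} | St=[addR :: mulL(7)]]
[9] [T=-4 | E={q↦thunk(((λy. y) 0), ∅)} | St=[addL(-4) :: mulL(7)]]
→ final value -56

Answer: -56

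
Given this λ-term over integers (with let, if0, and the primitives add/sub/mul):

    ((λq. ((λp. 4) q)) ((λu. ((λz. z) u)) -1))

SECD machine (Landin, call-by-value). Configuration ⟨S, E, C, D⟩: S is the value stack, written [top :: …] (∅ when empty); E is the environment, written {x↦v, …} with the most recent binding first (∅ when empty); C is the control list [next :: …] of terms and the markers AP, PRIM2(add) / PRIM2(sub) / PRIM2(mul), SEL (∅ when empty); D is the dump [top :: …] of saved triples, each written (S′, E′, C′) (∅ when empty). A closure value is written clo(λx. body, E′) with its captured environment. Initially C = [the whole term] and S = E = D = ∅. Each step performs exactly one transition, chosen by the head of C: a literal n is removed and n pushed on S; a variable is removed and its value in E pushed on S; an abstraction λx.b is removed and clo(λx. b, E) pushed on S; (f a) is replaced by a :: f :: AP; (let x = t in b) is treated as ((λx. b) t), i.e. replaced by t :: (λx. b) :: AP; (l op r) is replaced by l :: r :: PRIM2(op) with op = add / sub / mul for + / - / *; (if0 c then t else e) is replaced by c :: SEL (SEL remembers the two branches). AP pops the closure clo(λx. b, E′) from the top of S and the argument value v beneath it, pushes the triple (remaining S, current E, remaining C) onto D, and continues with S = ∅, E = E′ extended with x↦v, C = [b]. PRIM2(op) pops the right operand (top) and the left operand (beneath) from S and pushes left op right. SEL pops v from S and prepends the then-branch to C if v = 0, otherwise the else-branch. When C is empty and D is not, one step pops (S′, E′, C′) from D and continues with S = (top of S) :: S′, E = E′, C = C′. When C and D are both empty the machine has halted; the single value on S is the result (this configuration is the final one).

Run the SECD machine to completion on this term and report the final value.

[0] ⟨S=∅; E=∅; C=[((λq. ((λp. 4) q)) ((λu. ((λz. z) u)) -1))]; D=∅⟩
[1] ⟨S=∅; E=∅; C=[((λu. ((λz. z) u)) -1) :: (λq. ((λp. 4) q)) :: AP]; D=∅⟩
[2] ⟨S=∅; E=∅; C=[-1 :: (λu. ((λz. z) u)) :: AP :: (λq. ((λp. 4) q)) :: AP]; D=∅⟩
[3] ⟨S=[-1]; E=∅; C=[(λu. ((λz. z) u)) :: AP :: (λq. ((λp. 4) q)) :: AP]; D=∅⟩
[4] ⟨S=[clo(λu. ((λz. z) u), ∅) :: -1]; E=∅; C=[AP :: (λq. ((λp. 4) q)) :: AP]; D=∅⟩
[5] ⟨S=∅; E={u↦-1}; C=[((λz. z) u)]; D=[(∅, ∅, [(λq. ((λp. 4) q)) :: AP])]⟩
[6] ⟨S=∅; E={u↦-1}; C=[u :: (λz. z) :: AP]; D=[(∅, ∅, [(λq. ((λp. 4) q)) :: AP])]⟩
[7] ⟨S=[-1]; E={u↦-1}; C=[(λz. z) :: AP]; D=[(∅, ∅, [(λq. ((λp. 4) q)) :: AP])]⟩
[8] ⟨S=[clo(λz. z, {u↦-1}) :: -1]; E={u↦-1}; C=[AP]; D=[(∅, ∅, [(λq. ((λp. 4) q)) :: AP])]⟩
[9] ⟨S=∅; E={z↦-1, u↦-1}; C=[z]; D=[(∅, {u↦-1}, ∅) :: (∅, ∅, [(λq. ((λp. 4) q)) :: AP])]⟩
[10] ⟨S=[-1]; E={z↦-1, u↦-1}; C=∅; D=[(∅, {u↦-1}, ∅) :: (∅, ∅, [(λq. ((λp. 4) q)) :: AP])]⟩
[11] ⟨S=[-1]; E={u↦-1}; C=∅; D=[(∅, ∅, [(λq. ((λp. 4) q)) :: AP])]⟩
[12] ⟨S=[-1]; E=∅; C=[(λq. ((λp. 4) q)) :: AP]; D=∅⟩
[13] ⟨S=[clo(λq. ((λp. 4) q), ∅) :: -1]; E=∅; C=[AP]; D=∅⟩
[14] ⟨S=∅; E={q↦-1}; C=[((λp. 4) q)]; D=[(∅, ∅, ∅)]⟩
[15] ⟨S=∅; E={q↦-1}; C=[q :: (λp. 4) :: AP]; D=[(∅, ∅, ∅)]⟩
[16] ⟨S=[-1]; E={q↦-1}; C=[(λp. 4) :: AP]; D=[(∅, ∅, ∅)]⟩
[17] ⟨S=[clo(λp. 4, {q↦-1}) :: -1]; E={q↦-1}; C=[AP]; D=[(∅, ∅, ∅)]⟩
[18] ⟨S=∅; E={p↦-1, q↦-1}; C=[4]; D=[(∅, {q↦-1}, ∅) :: (∅, ∅, ∅)]⟩
[19] ⟨S=[4]; E={p↦-1, q↦-1}; C=∅; D=[(∅, {q↦-1}, ∅) :: (∅, ∅, ∅)]⟩
[20] ⟨S=[4]; E={q↦-1}; C=∅; D=[(∅, ∅, ∅)]⟩
[21] ⟨S=[4]; E=∅; C=∅; D=∅⟩
→ final value 4

Answer: 4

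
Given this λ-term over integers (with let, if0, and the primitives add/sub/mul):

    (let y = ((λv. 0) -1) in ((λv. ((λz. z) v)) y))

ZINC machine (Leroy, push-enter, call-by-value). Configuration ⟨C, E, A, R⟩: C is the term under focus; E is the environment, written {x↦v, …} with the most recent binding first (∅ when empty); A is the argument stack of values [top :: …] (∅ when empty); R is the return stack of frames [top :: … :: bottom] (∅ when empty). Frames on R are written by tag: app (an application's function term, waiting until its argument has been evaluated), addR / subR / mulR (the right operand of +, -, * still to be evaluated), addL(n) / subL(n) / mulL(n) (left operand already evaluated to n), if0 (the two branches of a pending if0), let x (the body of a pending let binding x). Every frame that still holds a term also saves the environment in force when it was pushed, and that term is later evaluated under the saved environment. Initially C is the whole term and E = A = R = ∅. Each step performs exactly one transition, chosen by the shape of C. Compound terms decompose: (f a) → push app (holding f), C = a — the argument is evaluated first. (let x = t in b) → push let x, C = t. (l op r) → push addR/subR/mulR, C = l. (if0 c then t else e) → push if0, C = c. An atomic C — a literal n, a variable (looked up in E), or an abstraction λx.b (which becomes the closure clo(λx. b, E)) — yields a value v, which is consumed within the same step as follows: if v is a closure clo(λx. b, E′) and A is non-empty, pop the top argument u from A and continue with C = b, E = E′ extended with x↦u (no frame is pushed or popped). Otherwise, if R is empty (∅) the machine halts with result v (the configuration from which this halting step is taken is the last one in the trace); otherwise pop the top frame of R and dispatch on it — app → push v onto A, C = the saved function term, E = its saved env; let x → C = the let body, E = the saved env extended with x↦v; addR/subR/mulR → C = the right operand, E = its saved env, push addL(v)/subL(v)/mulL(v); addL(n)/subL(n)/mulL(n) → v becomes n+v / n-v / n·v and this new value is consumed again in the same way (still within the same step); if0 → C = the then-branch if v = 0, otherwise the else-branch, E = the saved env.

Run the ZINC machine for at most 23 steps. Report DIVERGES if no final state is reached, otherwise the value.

step 0: ⟨C=(let y = ((λv. 0) -1) in ((λv. ((λz. z) v)) y)); E=∅; A=∅; R=∅⟩
step 1: ⟨C=((λv. 0) -1); E=∅; A=∅; R=[let y]⟩
step 2: ⟨C=-1; E=∅; A=∅; R=[app :: let y]⟩
step 3: ⟨C=(λv. 0); E=∅; A=[-1]; R=[let y]⟩
step 4: ⟨C=0; E={v↦-1}; A=∅; R=[let y]⟩
step 5: ⟨C=((λv. ((λz. z) v)) y); E={y↦0}; A=∅; R=∅⟩
step 6: ⟨C=y; E={y↦0}; A=∅; R=[app]⟩
step 7: ⟨C=(λv. ((λz. z) v)); E={y↦0}; A=[0]; R=∅⟩
step 8: ⟨C=((λz. z) v); E={v↦0, y↦0}; A=∅; R=∅⟩
step 9: ⟨C=v; E={v↦0, y↦0}; A=∅; R=[app]⟩
step 10: ⟨C=(λz. z); E={v↦0, y↦0}; A=[0]; R=∅⟩
step 11: ⟨C=z; E={z↦0, v↦0, y↦0}; A=∅; R=∅⟩
→ final value 0

Answer: 0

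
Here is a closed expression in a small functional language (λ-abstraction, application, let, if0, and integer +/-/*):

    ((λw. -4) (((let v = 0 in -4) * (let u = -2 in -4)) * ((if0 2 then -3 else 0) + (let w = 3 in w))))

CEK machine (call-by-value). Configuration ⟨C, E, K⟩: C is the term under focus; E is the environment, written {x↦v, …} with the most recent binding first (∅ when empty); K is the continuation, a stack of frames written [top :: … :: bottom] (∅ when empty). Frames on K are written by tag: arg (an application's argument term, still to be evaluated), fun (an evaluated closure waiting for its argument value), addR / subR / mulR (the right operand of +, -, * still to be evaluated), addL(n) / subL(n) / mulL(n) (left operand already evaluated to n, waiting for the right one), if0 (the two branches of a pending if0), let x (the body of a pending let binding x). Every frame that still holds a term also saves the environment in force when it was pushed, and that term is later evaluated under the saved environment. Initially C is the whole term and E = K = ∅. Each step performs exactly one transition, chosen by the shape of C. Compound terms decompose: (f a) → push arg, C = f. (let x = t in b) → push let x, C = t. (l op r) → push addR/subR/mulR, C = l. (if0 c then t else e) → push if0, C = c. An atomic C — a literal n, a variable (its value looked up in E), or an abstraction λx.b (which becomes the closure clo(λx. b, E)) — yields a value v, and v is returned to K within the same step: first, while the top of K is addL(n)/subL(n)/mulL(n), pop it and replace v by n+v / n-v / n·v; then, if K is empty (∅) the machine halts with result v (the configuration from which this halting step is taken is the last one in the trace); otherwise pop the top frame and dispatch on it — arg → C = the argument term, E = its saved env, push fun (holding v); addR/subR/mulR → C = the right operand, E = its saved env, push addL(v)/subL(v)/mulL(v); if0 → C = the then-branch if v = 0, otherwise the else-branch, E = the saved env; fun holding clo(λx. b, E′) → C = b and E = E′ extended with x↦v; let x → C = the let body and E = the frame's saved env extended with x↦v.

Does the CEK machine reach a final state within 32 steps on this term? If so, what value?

Answer: -4

Derivation:
step 0: [C=((λw. -4) (((let v = 0 in -4) * (let u = -2 in -4)) * ((if0 2 then -3 else 0) + (let w = 3 in w)))) | E=∅ | K=∅]
step 1: [C=(λw. -4) | E=∅ | K=[arg]]
step 2: [C=(((let v = 0 in -4) * (let u = -2 in -4)) * ((if0 2 then -3 else 0) + (let w = 3 in w))) | E=∅ | K=[fun]]
step 3: [C=((let v = 0 in -4) * (let u = -2 in -4)) | E=∅ | K=[mulR :: fun]]
step 4: [C=(let v = 0 in -4) | E=∅ | K=[mulR :: mulR :: fun]]
step 5: [C=0 | E=∅ | K=[let v :: mulR :: mulR :: fun]]
step 6: [C=-4 | E={v↦0} | K=[mulR :: mulR :: fun]]
step 7: [C=(let u = -2 in -4) | E=∅ | K=[mulL(-4) :: mulR :: fun]]
step 8: [C=-2 | E=∅ | K=[let u :: mulL(-4) :: mulR :: fun]]
step 9: [C=-4 | E={u↦-2} | K=[mulL(-4) :: mulR :: fun]]
step 10: [C=((if0 2 then -3 else 0) + (let w = 3 in w)) | E=∅ | K=[mulL(16) :: fun]]
step 11: [C=(if0 2 then -3 else 0) | E=∅ | K=[addR :: mulL(16) :: fun]]
step 12: [C=2 | E=∅ | K=[if0 :: addR :: mulL(16) :: fun]]
step 13: [C=0 | E=∅ | K=[addR :: mulL(16) :: fun]]
step 14: [C=(let w = 3 in w) | E=∅ | K=[addL(0) :: mulL(16) :: fun]]
step 15: [C=3 | E=∅ | K=[let w :: addL(0) :: mulL(16) :: fun]]
step 16: [C=w | E={w↦3} | K=[addL(0) :: mulL(16) :: fun]]
step 17: [C=-4 | E={w↦48} | K=∅]
→ final value -4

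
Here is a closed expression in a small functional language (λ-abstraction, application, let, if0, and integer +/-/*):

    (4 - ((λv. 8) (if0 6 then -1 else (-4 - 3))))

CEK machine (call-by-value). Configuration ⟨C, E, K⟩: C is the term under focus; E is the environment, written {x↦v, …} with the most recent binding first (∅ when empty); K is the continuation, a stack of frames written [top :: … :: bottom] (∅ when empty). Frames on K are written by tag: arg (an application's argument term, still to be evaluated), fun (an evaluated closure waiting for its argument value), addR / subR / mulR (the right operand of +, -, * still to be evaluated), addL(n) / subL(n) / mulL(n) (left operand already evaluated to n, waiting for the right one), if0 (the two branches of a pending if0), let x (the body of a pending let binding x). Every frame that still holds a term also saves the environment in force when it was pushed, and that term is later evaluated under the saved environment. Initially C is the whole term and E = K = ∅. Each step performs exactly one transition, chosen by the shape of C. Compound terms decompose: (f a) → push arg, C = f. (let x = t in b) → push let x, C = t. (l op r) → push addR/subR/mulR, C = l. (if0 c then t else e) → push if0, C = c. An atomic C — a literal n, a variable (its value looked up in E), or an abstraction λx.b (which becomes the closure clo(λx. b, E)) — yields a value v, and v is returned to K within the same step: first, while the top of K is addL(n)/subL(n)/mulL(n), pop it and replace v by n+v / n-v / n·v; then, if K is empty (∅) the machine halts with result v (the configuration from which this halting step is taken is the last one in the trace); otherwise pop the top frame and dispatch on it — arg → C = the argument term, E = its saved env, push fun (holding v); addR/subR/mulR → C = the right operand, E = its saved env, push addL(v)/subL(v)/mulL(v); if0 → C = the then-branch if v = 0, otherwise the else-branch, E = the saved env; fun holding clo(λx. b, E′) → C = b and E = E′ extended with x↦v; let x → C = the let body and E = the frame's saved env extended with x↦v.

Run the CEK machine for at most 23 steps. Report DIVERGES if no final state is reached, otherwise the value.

Answer: -4

Derivation:
step 0: <C=(4 - ((λv. 8) (if0 6 then -1 else (-4 - 3)))), E=∅, K=∅>
step 1: <C=4, E=∅, K=[subR]>
step 2: <C=((λv. 8) (if0 6 then -1 else (-4 - 3))), E=∅, K=[subL(4)]>
step 3: <C=(λv. 8), E=∅, K=[arg :: subL(4)]>
step 4: <C=(if0 6 then -1 else (-4 - 3)), E=∅, K=[fun :: subL(4)]>
step 5: <C=6, E=∅, K=[if0 :: fun :: subL(4)]>
step 6: <C=(-4 - 3), E=∅, K=[fun :: subL(4)]>
step 7: <C=-4, E=∅, K=[subR :: fun :: subL(4)]>
step 8: <C=3, E=∅, K=[subL(-4) :: fun :: subL(4)]>
step 9: <C=8, E={v↦-7}, K=[subL(4)]>
→ final value -4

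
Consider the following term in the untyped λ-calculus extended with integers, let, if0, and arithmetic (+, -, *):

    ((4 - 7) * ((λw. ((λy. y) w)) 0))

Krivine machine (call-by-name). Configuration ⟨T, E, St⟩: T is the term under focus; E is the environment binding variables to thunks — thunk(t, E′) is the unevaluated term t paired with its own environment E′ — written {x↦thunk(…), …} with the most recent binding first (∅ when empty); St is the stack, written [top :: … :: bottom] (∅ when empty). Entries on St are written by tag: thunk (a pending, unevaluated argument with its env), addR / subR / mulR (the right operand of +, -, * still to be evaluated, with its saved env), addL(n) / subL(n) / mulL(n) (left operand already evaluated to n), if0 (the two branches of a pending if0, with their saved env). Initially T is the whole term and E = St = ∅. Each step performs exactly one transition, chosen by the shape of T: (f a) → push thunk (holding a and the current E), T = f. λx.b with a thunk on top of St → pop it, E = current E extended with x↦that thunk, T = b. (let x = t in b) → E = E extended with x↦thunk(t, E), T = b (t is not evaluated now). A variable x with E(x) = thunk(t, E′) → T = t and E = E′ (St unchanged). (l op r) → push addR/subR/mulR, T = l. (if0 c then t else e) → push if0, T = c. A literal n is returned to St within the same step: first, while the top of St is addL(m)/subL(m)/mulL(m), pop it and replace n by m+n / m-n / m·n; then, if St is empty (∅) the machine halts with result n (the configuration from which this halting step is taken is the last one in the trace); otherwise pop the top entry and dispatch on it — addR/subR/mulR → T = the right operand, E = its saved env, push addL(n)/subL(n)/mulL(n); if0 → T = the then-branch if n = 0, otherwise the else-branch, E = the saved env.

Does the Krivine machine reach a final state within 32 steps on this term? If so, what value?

Answer: 0

Derivation:
step 0: [T=((4 - 7) * ((λw. ((λy. y) w)) 0)) | E=∅ | St=∅]
step 1: [T=(4 - 7) | E=∅ | St=[mulR]]
step 2: [T=4 | E=∅ | St=[subR :: mulR]]
step 3: [T=7 | E=∅ | St=[subL(4) :: mulR]]
step 4: [T=((λw. ((λy. y) w)) 0) | E=∅ | St=[mulL(-3)]]
step 5: [T=(λw. ((λy. y) w)) | E=∅ | St=[thunk :: mulL(-3)]]
step 6: [T=((λy. y) w) | E={w↦thunk(0, ∅)} | St=[mulL(-3)]]
step 7: [T=(λy. y) | E={w↦thunk(0, ∅)} | St=[thunk :: mulL(-3)]]
step 8: [T=y | E={y↦thunk(w, {w↦thunk(0, ∅)}), w↦thunk(0, ∅)} | St=[mulL(-3)]]
step 9: [T=w | E={w↦thunk(0, ∅)} | St=[mulL(-3)]]
step 10: [T=0 | E=∅ | St=[mulL(-3)]]
→ final value 0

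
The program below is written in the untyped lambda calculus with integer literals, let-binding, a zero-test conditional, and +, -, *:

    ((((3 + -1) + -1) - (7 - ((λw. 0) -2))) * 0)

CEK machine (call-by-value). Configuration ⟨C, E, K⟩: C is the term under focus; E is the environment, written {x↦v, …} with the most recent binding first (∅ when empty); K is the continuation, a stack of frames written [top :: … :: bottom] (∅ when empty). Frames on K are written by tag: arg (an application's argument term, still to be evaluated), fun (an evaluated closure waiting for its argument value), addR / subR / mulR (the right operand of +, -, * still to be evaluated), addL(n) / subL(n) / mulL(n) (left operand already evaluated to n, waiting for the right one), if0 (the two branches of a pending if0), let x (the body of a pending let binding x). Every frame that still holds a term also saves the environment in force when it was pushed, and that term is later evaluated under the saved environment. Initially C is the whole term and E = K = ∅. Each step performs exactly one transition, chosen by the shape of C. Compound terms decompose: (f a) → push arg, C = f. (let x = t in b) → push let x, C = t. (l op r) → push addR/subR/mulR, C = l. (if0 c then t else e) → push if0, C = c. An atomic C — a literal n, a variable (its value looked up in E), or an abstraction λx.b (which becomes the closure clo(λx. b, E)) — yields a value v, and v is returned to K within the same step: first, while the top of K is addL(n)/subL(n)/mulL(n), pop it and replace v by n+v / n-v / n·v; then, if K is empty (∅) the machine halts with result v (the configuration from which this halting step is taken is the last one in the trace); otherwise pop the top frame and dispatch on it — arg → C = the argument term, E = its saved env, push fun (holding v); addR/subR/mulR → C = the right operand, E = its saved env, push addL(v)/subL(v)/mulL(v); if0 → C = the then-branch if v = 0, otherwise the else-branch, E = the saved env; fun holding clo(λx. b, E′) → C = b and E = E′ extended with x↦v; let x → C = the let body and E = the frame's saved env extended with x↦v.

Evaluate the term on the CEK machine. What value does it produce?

[0] ⟨C=((((3 + -1) + -1) - (7 - ((λw. 0) -2))) * 0); E=∅; K=∅⟩
[1] ⟨C=(((3 + -1) + -1) - (7 - ((λw. 0) -2))); E=∅; K=[mulR]⟩
[2] ⟨C=((3 + -1) + -1); E=∅; K=[subR :: mulR]⟩
[3] ⟨C=(3 + -1); E=∅; K=[addR :: subR :: mulR]⟩
[4] ⟨C=3; E=∅; K=[addR :: addR :: subR :: mulR]⟩
[5] ⟨C=-1; E=∅; K=[addL(3) :: addR :: subR :: mulR]⟩
[6] ⟨C=-1; E=∅; K=[addL(2) :: subR :: mulR]⟩
[7] ⟨C=(7 - ((λw. 0) -2)); E=∅; K=[subL(1) :: mulR]⟩
[8] ⟨C=7; E=∅; K=[subR :: subL(1) :: mulR]⟩
[9] ⟨C=((λw. 0) -2); E=∅; K=[subL(7) :: subL(1) :: mulR]⟩
[10] ⟨C=(λw. 0); E=∅; K=[arg :: subL(7) :: subL(1) :: mulR]⟩
[11] ⟨C=-2; E=∅; K=[fun :: subL(7) :: subL(1) :: mulR]⟩
[12] ⟨C=0; E={w↦-2}; K=[subL(7) :: subL(1) :: mulR]⟩
[13] ⟨C=0; E=∅; K=[mulL(-6)]⟩
→ final value 0

Answer: 0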